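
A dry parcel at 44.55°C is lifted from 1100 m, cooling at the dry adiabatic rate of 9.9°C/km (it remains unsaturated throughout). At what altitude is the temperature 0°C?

Height above start = (44.55 − 0) / 9.9 = 4.5 km
Altitude = 1100 m + 4500 m = 5600 m

5600 m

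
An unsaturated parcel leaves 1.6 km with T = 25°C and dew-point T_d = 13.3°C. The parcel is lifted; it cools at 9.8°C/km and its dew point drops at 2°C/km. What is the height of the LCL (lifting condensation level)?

3.1 km

T and T_d converge at 9.8 − 2 = 7.8°C per km
Height above start = (25 − 13.3) / 7.8 = 1.5 km
LCL altitude = 1600 m + 1500 m = 3100 m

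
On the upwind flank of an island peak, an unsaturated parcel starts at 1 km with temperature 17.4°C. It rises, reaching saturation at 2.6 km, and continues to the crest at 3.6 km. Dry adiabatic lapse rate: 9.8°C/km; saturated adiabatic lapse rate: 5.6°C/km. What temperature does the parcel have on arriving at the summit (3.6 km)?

1000 → 2600 m (dry, 9.8°C/km): ΔT = -9.8 × 1.6 = -15.68°C → T = 1.72°C
2600 → 3600 m (saturated, 5.6°C/km): ΔT = -5.6 × 1 = -5.6°C → T = -3.88°C

-3.88°C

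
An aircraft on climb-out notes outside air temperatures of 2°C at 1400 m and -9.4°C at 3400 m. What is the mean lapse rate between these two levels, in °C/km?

5.7°C/km

Γ = −ΔT/Δz = (2 − (-9.4)) / (3400 − 1400) m
  = 11.4°C / 2 km = 5.7°C/km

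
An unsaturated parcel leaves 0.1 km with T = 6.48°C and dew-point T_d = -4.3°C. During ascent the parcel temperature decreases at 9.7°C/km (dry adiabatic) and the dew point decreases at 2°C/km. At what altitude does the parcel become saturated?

1.5 km

T and T_d converge at 9.7 − 2 = 7.7°C per km
Height above start = (6.48 − (-4.3)) / 7.7 = 1.4 km
LCL altitude = 100 m + 1400 m = 1500 m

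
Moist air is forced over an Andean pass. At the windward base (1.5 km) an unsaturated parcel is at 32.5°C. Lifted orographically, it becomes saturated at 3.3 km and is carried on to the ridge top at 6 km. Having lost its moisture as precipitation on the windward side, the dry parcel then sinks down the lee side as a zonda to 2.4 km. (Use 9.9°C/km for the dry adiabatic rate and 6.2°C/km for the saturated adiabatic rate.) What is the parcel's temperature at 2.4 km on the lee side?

33.58°C

1500–3300 m, dry: Δz = 1.8 km ⇒ ΔT = -17.82°C; T = 14.68°C
3300–6000 m, saturated: Δz = 2.7 km ⇒ ΔT = -16.74°C; T = -2.06°C
6000–2400 m, dry descent: Δz = 3.6 km ⇒ ΔT = +35.64°C; T = 33.58°C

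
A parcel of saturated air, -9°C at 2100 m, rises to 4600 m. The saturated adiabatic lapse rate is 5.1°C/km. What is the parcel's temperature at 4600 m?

-21.75°C

From 2100 m to 4600 m (saturated adiabatic): cools by 5.1 × 2.5 = 12.75°C, giving -21.75°C.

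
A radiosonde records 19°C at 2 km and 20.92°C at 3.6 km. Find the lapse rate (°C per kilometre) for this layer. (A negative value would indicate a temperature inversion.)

-1.2°C/km

Γ = −ΔT/Δz = (19 − 20.92) / (3600 − 2000) m
  = -1.92°C / 1.6 km = -1.2°C/km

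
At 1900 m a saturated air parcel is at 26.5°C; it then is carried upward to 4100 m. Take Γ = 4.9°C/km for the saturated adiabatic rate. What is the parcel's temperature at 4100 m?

From 1900 m to 4100 m (saturated adiabatic): cools by 4.9 × 2.2 = 10.78°C, giving 15.72°C.

15.72°C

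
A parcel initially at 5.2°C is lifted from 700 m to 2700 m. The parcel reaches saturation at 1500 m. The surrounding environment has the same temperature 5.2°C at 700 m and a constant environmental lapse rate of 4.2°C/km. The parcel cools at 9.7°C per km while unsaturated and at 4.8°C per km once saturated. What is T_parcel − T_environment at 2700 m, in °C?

-5.12°C (parcel cooler than environment)

Parcel:
  700–1500 m, dry: Δz = 0.8 km ⇒ ΔT = -7.76°C; T = -2.56°C
  1500–2700 m, saturated: Δz = 1.2 km ⇒ ΔT = -5.76°C; T = -8.32°C
Environment:
  700–2700 m, environment: Δz = 2 km ⇒ ΔT = -8.4°C; T = -3.2°C
T_parcel − T_env = -8.32 − (-3.2) = -5.12°C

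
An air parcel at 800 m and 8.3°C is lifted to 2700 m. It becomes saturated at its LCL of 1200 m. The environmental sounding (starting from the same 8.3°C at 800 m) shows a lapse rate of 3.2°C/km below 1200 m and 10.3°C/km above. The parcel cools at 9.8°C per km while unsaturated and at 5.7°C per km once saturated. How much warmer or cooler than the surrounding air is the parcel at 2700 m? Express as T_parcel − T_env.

+4.26°C (parcel warmer than environment)

Parcel:
  Dry to 1200 m: -9.8 × 0.4 km = -3.92°C, so T = 4.38°C.
  Saturated to 2700 m: -5.7 × 1.5 km = -8.55°C, so T = -4.17°C.
Environment:
  Environment, lower layer to 1200 m: -3.2 × 0.4 km = -1.28°C, so T = 7.02°C.
  Environment, upper layer to 2700 m: -10.3 × 1.5 km = -15.45°C, so T = -8.43°C.
T_parcel − T_env = -4.17 − (-8.43) = +4.26°C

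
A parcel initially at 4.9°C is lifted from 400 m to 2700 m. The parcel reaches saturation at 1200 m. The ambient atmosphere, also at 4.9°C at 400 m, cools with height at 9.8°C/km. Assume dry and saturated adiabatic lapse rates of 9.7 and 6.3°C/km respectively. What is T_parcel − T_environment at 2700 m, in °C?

Parcel:
  400–1200 m, dry: Δz = 0.8 km ⇒ ΔT = -7.76°C; T = -2.86°C
  1200–2700 m, saturated: Δz = 1.5 km ⇒ ΔT = -9.45°C; T = -12.31°C
Environment:
  400–2700 m, environment: Δz = 2.3 km ⇒ ΔT = -22.54°C; T = -17.64°C
T_parcel − T_env = -12.31 − (-17.64) = +5.33°C

+5.33°C (parcel warmer than environment)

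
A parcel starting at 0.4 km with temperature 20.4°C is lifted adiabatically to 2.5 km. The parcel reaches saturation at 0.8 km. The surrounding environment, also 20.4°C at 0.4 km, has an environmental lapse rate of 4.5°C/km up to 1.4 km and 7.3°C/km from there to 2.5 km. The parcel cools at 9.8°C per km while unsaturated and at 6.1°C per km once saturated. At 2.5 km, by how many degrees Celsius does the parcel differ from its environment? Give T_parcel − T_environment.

-1.76°C (parcel cooler than environment)

Parcel:
  From 400 m to 800 m (dry): cools by 9.8 × 0.4 = 3.92°C, giving 16.48°C.
  From 800 m to 2500 m (saturated): cools by 6.1 × 1.7 = 10.37°C, giving 6.11°C.
Environment:
  From 400 m to 1400 m (environment, lower layer): cools by 4.5 × 1 = 4.5°C, giving 15.9°C.
  From 1400 m to 2500 m (environment, upper layer): cools by 7.3 × 1.1 = 8.03°C, giving 7.87°C.
T_parcel − T_env = 6.11 − 7.87 = -1.76°C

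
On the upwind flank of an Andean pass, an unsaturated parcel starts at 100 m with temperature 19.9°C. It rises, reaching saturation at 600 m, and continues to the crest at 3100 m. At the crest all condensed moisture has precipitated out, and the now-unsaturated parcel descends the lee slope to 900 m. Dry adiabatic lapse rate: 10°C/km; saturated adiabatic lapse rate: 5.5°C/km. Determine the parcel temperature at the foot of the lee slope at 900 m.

23.15°C

100–600 m, dry: Δz = 0.5 km ⇒ ΔT = -5°C; T = 14.9°C
600–3100 m, saturated: Δz = 2.5 km ⇒ ΔT = -13.75°C; T = 1.15°C
3100–900 m, dry descent: Δz = 2.2 km ⇒ ΔT = +22°C; T = 23.15°C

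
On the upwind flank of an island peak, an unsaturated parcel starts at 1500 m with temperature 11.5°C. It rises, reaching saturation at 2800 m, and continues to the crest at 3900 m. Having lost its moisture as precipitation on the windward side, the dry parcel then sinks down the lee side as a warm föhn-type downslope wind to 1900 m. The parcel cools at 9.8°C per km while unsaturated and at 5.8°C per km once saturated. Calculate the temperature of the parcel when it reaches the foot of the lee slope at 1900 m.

11.98°C

From 1500 m to 2800 m (dry): cools by 9.8 × 1.3 = 12.74°C, giving -1.24°C.
From 2800 m to 3900 m (saturated): cools by 5.8 × 1.1 = 6.38°C, giving -7.62°C.
From 3900 m to 1900 m (dry descent): warms by 9.8 × 2 = 19.6°C, giving 11.98°C.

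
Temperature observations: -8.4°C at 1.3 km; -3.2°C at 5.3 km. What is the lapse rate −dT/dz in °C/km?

Γ = −ΔT/Δz = (-8.4 − (-3.2)) / (5300 − 1300) m
  = -5.2°C / 4 km = -1.3°C/km

-1.3°C/km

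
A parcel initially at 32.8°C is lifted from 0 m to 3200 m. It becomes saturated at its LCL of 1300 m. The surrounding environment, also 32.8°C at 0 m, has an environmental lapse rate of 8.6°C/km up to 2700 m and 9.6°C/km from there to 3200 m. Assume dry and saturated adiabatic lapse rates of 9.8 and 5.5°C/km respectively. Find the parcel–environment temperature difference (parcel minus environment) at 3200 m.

+4.83°C (parcel warmer than environment)

Parcel:
  0 → 1300 m (dry, 9.8°C/km): ΔT = -9.8 × 1.3 = -12.74°C → T = 20.06°C
  1300 → 3200 m (saturated, 5.5°C/km): ΔT = -5.5 × 1.9 = -10.45°C → T = 9.61°C
Environment:
  0 → 2700 m (environment, lower layer, 8.6°C/km): ΔT = -8.6 × 2.7 = -23.22°C → T = 9.58°C
  2700 → 3200 m (environment, upper layer, 9.6°C/km): ΔT = -9.6 × 0.5 = -4.8°C → T = 4.78°C
T_parcel − T_env = 9.61 − 4.78 = +4.83°C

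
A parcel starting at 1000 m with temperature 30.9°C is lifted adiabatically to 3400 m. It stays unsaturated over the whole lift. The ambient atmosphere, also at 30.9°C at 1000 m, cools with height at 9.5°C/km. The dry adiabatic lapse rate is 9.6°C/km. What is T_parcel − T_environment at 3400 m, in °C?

-0.24°C (parcel cooler than environment)

Parcel:
  From 1000 m to 3400 m (dry): cools by 9.6 × 2.4 = 23.04°C, giving 7.86°C.
Environment:
  From 1000 m to 3400 m (environment): cools by 9.5 × 2.4 = 22.8°C, giving 8.1°C.
T_parcel − T_env = 7.86 − 8.1 = -0.24°C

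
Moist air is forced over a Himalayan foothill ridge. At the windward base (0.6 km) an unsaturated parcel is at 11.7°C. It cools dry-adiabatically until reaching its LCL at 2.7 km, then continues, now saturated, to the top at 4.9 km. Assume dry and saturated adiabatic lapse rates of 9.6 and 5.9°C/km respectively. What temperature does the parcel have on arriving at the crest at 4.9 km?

-21.44°C

600–2700 m, dry: Δz = 2.1 km ⇒ ΔT = -20.16°C; T = -8.46°C
2700–4900 m, saturated: Δz = 2.2 km ⇒ ΔT = -12.98°C; T = -21.44°C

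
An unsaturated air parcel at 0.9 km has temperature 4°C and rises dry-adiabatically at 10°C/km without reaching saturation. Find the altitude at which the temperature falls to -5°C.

1.8 km

Height above start = (4 − (-5)) / 10 = 0.9 km
Altitude = 900 m + 900 m = 1800 m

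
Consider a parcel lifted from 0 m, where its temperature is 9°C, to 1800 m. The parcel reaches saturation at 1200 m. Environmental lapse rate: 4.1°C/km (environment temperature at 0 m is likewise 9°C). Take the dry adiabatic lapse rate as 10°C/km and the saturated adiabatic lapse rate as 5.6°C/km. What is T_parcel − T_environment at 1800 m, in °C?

-7.98°C (parcel cooler than environment)

Parcel:
  Dry to 1200 m: -10 × 1.2 km = -12°C, so T = -3°C.
  Saturated to 1800 m: -5.6 × 0.6 km = -3.36°C, so T = -6.36°C.
Environment:
  Environment to 1800 m: -4.1 × 1.8 km = -7.38°C, so T = 1.62°C.
T_parcel − T_env = -6.36 − 1.62 = -7.98°C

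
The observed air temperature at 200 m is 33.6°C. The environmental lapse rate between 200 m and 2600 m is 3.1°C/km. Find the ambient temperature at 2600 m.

26.16°C

From 200 m to 2600 m (environmental): cools by 3.1 × 2.4 = 7.44°C, giving 26.16°C.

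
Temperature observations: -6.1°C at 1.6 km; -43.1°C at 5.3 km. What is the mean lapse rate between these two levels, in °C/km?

Γ = −ΔT/Δz = (-6.1 − (-43.1)) / (5300 − 1600) m
  = 37°C / 3.7 km = 10°C/km

10°C/km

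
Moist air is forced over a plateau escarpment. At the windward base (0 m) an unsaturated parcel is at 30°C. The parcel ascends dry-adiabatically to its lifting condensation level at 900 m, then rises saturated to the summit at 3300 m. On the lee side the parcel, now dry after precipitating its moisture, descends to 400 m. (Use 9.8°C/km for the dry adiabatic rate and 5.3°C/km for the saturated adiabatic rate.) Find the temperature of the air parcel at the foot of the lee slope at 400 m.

36.88°C

0 → 900 m (dry, 9.8°C/km): ΔT = -9.8 × 0.9 = -8.82°C → T = 21.18°C
900 → 3300 m (saturated, 5.3°C/km): ΔT = -5.3 × 2.4 = -12.72°C → T = 8.46°C
3300 → 400 m (dry descent, 9.8°C/km): ΔT = +9.8 × 2.9 = +28.42°C → T = 36.88°C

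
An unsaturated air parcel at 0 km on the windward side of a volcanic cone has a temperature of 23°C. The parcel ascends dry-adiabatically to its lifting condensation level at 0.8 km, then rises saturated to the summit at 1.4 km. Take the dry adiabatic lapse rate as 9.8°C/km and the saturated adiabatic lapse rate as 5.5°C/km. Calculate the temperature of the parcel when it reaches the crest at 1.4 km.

11.86°C

0–800 m, dry: Δz = 0.8 km ⇒ ΔT = -7.84°C; T = 15.16°C
800–1400 m, saturated: Δz = 0.6 km ⇒ ΔT = -3.3°C; T = 11.86°C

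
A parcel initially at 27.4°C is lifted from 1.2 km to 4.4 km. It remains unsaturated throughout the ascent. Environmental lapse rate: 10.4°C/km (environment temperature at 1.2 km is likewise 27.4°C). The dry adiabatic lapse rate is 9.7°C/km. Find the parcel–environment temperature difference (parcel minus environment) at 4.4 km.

+2.24°C (parcel warmer than environment)

Parcel:
  From 1200 m to 4400 m (dry): cools by 9.7 × 3.2 = 31.04°C, giving -3.64°C.
Environment:
  From 1200 m to 4400 m (environment): cools by 10.4 × 3.2 = 33.28°C, giving -5.88°C.
T_parcel − T_env = -3.64 − (-5.88) = +2.24°C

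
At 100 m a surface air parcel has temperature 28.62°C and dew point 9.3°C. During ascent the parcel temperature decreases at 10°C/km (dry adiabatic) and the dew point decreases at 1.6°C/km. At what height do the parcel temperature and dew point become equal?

T and T_d converge at 10 − 1.6 = 8.4°C per km
Height above start = (28.62 − 9.3) / 8.4 = 2.3 km
LCL altitude = 100 m + 2300 m = 2400 m

2400 m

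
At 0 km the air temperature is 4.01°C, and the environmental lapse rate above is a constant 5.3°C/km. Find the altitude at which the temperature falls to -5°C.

Height above start = (4.01 − (-5)) / 5.3 = 1.7 km
Altitude = 0 m + 1700 m = 1700 m

1.7 km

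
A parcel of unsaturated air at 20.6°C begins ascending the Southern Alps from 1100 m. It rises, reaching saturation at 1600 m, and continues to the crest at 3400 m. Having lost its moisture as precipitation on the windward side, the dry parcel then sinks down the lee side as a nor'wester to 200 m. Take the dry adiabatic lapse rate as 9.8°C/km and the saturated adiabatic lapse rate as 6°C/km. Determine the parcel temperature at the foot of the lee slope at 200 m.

36.26°C

Dry to 1600 m: -9.8 × 0.5 km = -4.9°C, so T = 15.7°C.
Saturated to 3400 m: -6 × 1.8 km = -10.8°C, so T = 4.9°C.
Dry descent to 200 m: +9.8 × 3.2 km = +31.36°C, so T = 36.26°C.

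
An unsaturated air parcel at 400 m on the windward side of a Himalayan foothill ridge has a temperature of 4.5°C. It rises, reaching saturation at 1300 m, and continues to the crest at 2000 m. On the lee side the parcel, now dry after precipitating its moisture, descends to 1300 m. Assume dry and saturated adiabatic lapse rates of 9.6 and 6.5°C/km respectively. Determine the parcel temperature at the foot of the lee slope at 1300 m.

-1.97°C

400 → 1300 m (dry, 9.6°C/km): ΔT = -9.6 × 0.9 = -8.64°C → T = -4.14°C
1300 → 2000 m (saturated, 6.5°C/km): ΔT = -6.5 × 0.7 = -4.55°C → T = -8.69°C
2000 → 1300 m (dry descent, 9.6°C/km): ΔT = +9.6 × 0.7 = +6.72°C → T = -1.97°C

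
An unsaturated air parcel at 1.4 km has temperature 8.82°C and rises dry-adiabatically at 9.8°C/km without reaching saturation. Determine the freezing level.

2.3 km

Height above start = (8.82 − 0) / 9.8 = 0.9 km
Altitude = 1400 m + 900 m = 2300 m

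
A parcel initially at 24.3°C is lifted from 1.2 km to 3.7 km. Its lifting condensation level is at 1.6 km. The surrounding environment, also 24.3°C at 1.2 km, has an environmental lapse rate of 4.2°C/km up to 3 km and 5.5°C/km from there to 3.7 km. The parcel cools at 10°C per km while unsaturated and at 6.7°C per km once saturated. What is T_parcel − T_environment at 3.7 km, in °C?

Parcel:
  1200 → 1600 m (dry, 10°C/km): ΔT = -10 × 0.4 = -4°C → T = 20.3°C
  1600 → 3700 m (saturated, 6.7°C/km): ΔT = -6.7 × 2.1 = -14.07°C → T = 6.23°C
Environment:
  1200 → 3000 m (environment, lower layer, 4.2°C/km): ΔT = -4.2 × 1.8 = -7.56°C → T = 16.74°C
  3000 → 3700 m (environment, upper layer, 5.5°C/km): ΔT = -5.5 × 0.7 = -3.85°C → T = 12.89°C
T_parcel − T_env = 6.23 − 12.89 = -6.66°C

-6.66°C (parcel cooler than environment)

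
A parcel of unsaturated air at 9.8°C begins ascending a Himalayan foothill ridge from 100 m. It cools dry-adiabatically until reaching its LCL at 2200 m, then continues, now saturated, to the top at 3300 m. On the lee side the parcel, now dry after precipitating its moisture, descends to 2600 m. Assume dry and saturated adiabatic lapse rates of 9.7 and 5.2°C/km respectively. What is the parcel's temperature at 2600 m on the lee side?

-9.5°C

100–2200 m, dry: Δz = 2.1 km ⇒ ΔT = -20.37°C; T = -10.57°C
2200–3300 m, saturated: Δz = 1.1 km ⇒ ΔT = -5.72°C; T = -16.29°C
3300–2600 m, dry descent: Δz = 0.7 km ⇒ ΔT = +6.79°C; T = -9.5°C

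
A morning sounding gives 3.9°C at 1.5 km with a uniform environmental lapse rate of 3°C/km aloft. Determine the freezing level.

Height above start = (3.9 − 0) / 3 = 1.3 km
Altitude = 1500 m + 1300 m = 2800 m

2.8 km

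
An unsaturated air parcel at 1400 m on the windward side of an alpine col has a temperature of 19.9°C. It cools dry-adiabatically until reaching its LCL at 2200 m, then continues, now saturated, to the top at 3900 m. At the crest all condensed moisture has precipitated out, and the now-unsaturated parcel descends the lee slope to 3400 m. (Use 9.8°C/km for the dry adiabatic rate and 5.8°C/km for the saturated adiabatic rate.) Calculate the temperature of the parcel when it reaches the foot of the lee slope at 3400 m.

7.1°C

From 1400 m to 2200 m (dry): cools by 9.8 × 0.8 = 7.84°C, giving 12.06°C.
From 2200 m to 3900 m (saturated): cools by 5.8 × 1.7 = 9.86°C, giving 2.2°C.
From 3900 m to 3400 m (dry descent): warms by 9.8 × 0.5 = 4.9°C, giving 7.1°C.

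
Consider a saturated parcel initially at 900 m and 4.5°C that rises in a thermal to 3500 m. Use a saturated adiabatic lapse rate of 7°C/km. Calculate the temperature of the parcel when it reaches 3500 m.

-13.7°C

Saturated adiabatic to 3500 m: -7 × 2.6 km = -18.2°C, so T = -13.7°C.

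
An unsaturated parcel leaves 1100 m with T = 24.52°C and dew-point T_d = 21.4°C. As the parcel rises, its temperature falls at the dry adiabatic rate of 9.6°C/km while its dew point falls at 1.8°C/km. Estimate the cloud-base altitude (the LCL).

1500 m

T and T_d converge at 9.6 − 1.8 = 7.8°C per km
Height above start = (24.52 − 21.4) / 7.8 = 0.4 km
LCL altitude = 1100 m + 400 m = 1500 m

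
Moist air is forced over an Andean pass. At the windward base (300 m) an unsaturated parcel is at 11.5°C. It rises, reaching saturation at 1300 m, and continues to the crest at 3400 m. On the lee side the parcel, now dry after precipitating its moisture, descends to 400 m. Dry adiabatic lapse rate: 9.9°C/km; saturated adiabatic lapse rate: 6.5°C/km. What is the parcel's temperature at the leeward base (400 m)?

17.65°C

Dry to 1300 m: -9.9 × 1 km = -9.9°C, so T = 1.6°C.
Saturated to 3400 m: -6.5 × 2.1 km = -13.65°C, so T = -12.05°C.
Dry descent to 400 m: +9.9 × 3 km = +29.7°C, so T = 17.65°C.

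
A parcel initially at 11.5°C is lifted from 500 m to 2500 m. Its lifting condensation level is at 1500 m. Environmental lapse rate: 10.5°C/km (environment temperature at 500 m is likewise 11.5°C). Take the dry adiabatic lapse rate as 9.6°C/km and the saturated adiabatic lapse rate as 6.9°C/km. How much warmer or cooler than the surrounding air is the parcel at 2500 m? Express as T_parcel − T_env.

+4.5°C (parcel warmer than environment)

Parcel:
  From 500 m to 1500 m (dry): cools by 9.6 × 1 = 9.6°C, giving 1.9°C.
  From 1500 m to 2500 m (saturated): cools by 6.9 × 1 = 6.9°C, giving -5°C.
Environment:
  From 500 m to 2500 m (environment): cools by 10.5 × 2 = 21°C, giving -9.5°C.
T_parcel − T_env = -5 − (-9.5) = +4.5°C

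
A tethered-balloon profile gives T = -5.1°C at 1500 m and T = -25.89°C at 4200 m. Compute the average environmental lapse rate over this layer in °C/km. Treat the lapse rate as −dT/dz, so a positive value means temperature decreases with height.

7.7°C/km

Γ = −ΔT/Δz = (-5.1 − (-25.89)) / (4200 − 1500) m
  = 20.79°C / 2.7 km = 7.7°C/km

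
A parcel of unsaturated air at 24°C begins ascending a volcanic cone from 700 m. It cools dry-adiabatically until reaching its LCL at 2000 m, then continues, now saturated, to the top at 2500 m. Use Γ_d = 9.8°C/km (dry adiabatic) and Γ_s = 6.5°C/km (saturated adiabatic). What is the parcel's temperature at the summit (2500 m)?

Dry to 2000 m: -9.8 × 1.3 km = -12.74°C, so T = 11.26°C.
Saturated to 2500 m: -6.5 × 0.5 km = -3.25°C, so T = 8.01°C.

8.01°C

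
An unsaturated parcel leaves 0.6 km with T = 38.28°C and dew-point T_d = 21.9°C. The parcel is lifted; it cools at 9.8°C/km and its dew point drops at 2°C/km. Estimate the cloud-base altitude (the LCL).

T and T_d converge at 9.8 − 2 = 7.8°C per km
Height above start = (38.28 − 21.9) / 7.8 = 2.1 km
LCL altitude = 600 m + 2100 m = 2700 m

2.7 km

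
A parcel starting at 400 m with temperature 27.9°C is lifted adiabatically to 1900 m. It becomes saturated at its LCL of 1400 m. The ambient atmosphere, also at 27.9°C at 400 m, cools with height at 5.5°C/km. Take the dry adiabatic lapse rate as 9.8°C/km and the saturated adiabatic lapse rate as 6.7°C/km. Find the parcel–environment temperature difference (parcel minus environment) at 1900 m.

-4.9°C (parcel cooler than environment)

Parcel:
  400–1400 m, dry: Δz = 1 km ⇒ ΔT = -9.8°C; T = 18.1°C
  1400–1900 m, saturated: Δz = 0.5 km ⇒ ΔT = -3.35°C; T = 14.75°C
Environment:
  400–1900 m, environment: Δz = 1.5 km ⇒ ΔT = -8.25°C; T = 19.65°C
T_parcel − T_env = 14.75 − 19.65 = -4.9°C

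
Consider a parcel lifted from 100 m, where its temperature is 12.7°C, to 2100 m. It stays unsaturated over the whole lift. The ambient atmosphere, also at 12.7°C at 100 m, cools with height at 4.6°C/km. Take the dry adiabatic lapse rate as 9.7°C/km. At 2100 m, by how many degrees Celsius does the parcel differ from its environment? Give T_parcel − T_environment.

Parcel:
  From 100 m to 2100 m (dry): cools by 9.7 × 2 = 19.4°C, giving -6.7°C.
Environment:
  From 100 m to 2100 m (environment): cools by 4.6 × 2 = 9.2°C, giving 3.5°C.
T_parcel − T_env = -6.7 − 3.5 = -10.2°C

-10.2°C (parcel cooler than environment)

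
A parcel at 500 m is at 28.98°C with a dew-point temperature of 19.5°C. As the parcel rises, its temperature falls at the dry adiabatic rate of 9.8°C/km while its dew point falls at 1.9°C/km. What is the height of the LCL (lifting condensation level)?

1700 m

T and T_d converge at 9.8 − 1.9 = 7.9°C per km
Height above start = (28.98 − 19.5) / 7.9 = 1.2 km
LCL altitude = 500 m + 1200 m = 1700 m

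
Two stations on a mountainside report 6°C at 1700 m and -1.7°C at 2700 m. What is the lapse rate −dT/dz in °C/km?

Γ = −ΔT/Δz = (6 − (-1.7)) / (2700 − 1700) m
  = 7.7°C / 1 km = 7.7°C/km

7.7°C/km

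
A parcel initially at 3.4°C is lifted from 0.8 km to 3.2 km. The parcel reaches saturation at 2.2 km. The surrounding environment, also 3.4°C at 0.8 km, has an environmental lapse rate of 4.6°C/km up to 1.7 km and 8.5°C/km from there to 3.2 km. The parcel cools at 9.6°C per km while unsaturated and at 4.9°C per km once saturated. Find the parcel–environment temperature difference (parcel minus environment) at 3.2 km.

-1.45°C (parcel cooler than environment)

Parcel:
  800 → 2200 m (dry, 9.6°C/km): ΔT = -9.6 × 1.4 = -13.44°C → T = -10.04°C
  2200 → 3200 m (saturated, 4.9°C/km): ΔT = -4.9 × 1 = -4.9°C → T = -14.94°C
Environment:
  800 → 1700 m (environment, lower layer, 4.6°C/km): ΔT = -4.6 × 0.9 = -4.14°C → T = -0.74°C
  1700 → 3200 m (environment, upper layer, 8.5°C/km): ΔT = -8.5 × 1.5 = -12.75°C → T = -13.49°C
T_parcel − T_env = -14.94 − (-13.49) = -1.45°C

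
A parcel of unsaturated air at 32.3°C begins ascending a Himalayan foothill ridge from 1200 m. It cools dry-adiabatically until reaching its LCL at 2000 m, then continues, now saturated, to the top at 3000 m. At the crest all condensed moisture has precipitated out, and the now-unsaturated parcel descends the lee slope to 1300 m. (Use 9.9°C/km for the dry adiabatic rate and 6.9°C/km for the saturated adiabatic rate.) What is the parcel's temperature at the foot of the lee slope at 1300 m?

1200–2000 m, dry: Δz = 0.8 km ⇒ ΔT = -7.92°C; T = 24.38°C
2000–3000 m, saturated: Δz = 1 km ⇒ ΔT = -6.9°C; T = 17.48°C
3000–1300 m, dry descent: Δz = 1.7 km ⇒ ΔT = +16.83°C; T = 34.31°C

34.31°C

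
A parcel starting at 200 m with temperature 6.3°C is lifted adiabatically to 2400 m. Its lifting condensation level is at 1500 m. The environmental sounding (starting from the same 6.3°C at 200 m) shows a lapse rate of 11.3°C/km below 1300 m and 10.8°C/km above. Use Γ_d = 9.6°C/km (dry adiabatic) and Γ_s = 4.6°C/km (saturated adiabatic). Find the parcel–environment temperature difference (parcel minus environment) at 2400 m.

+7.69°C (parcel warmer than environment)

Parcel:
  Dry to 1500 m: -9.6 × 1.3 km = -12.48°C, so T = -6.18°C.
  Saturated to 2400 m: -4.6 × 0.9 km = -4.14°C, so T = -10.32°C.
Environment:
  Environment, lower layer to 1300 m: -11.3 × 1.1 km = -12.43°C, so T = -6.13°C.
  Environment, upper layer to 2400 m: -10.8 × 1.1 km = -11.88°C, so T = -18.01°C.
T_parcel − T_env = -10.32 − (-18.01) = +7.69°C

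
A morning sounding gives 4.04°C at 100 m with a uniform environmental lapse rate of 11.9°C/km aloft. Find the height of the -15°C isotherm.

Height above start = (4.04 − (-15)) / 11.9 = 1.6 km
Altitude = 100 m + 1600 m = 1700 m

1700 m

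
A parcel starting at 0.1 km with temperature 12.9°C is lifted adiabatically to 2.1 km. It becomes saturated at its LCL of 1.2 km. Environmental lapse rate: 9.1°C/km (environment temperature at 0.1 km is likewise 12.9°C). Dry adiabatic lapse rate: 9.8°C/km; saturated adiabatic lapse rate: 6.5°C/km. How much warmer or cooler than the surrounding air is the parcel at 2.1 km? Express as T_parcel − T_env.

+1.57°C (parcel warmer than environment)

Parcel:
  From 100 m to 1200 m (dry): cools by 9.8 × 1.1 = 10.78°C, giving 2.12°C.
  From 1200 m to 2100 m (saturated): cools by 6.5 × 0.9 = 5.85°C, giving -3.73°C.
Environment:
  From 100 m to 2100 m (environment): cools by 9.1 × 2 = 18.2°C, giving -5.3°C.
T_parcel − T_env = -3.73 − (-5.3) = +1.57°C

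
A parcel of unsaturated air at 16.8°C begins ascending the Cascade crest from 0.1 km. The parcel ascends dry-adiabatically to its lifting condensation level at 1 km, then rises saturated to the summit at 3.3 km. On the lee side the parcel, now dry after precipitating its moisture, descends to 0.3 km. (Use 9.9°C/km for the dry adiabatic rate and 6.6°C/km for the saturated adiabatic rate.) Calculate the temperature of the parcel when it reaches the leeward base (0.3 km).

22.41°C

100 → 1000 m (dry, 9.9°C/km): ΔT = -9.9 × 0.9 = -8.91°C → T = 7.89°C
1000 → 3300 m (saturated, 6.6°C/km): ΔT = -6.6 × 2.3 = -15.18°C → T = -7.29°C
3300 → 300 m (dry descent, 9.9°C/km): ΔT = +9.9 × 3 = +29.7°C → T = 22.41°C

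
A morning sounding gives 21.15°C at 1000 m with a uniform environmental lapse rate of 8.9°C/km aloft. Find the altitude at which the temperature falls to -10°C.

Height above start = (21.15 − (-10)) / 8.9 = 3.5 km
Altitude = 1000 m + 3500 m = 4500 m

4500 m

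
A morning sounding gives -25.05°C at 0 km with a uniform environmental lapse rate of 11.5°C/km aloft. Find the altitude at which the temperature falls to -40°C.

Height above start = (-25.05 − (-40)) / 11.5 = 1.3 km
Altitude = 0 m + 1300 m = 1300 m

1.3 km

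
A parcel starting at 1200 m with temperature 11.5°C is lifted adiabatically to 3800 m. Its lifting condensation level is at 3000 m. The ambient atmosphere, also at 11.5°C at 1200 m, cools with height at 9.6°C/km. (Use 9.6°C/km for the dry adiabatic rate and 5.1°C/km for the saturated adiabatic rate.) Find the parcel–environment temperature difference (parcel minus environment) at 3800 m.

Parcel:
  1200 → 3000 m (dry, 9.6°C/km): ΔT = -9.6 × 1.8 = -17.28°C → T = -5.78°C
  3000 → 3800 m (saturated, 5.1°C/km): ΔT = -5.1 × 0.8 = -4.08°C → T = -9.86°C
Environment:
  1200 → 3800 m (environment, 9.6°C/km): ΔT = -9.6 × 2.6 = -24.96°C → T = -13.46°C
T_parcel − T_env = -9.86 − (-13.46) = +3.6°C

+3.6°C (parcel warmer than environment)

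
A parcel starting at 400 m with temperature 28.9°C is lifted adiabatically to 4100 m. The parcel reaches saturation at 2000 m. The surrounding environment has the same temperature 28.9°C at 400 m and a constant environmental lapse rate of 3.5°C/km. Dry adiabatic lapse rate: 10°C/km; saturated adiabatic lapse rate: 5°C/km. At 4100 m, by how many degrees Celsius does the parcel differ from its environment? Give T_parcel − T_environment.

Parcel:
  From 400 m to 2000 m (dry): cools by 10 × 1.6 = 16°C, giving 12.9°C.
  From 2000 m to 4100 m (saturated): cools by 5 × 2.1 = 10.5°C, giving 2.4°C.
Environment:
  From 400 m to 4100 m (environment): cools by 3.5 × 3.7 = 12.95°C, giving 15.95°C.
T_parcel − T_env = 2.4 − 15.95 = -13.55°C

-13.55°C (parcel cooler than environment)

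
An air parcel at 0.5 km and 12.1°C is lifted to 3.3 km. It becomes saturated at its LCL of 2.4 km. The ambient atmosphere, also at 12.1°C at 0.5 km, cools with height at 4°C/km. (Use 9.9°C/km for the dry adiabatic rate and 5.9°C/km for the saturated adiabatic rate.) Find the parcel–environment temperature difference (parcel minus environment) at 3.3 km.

-12.92°C (parcel cooler than environment)

Parcel:
  500 → 2400 m (dry, 9.9°C/km): ΔT = -9.9 × 1.9 = -18.81°C → T = -6.71°C
  2400 → 3300 m (saturated, 5.9°C/km): ΔT = -5.9 × 0.9 = -5.31°C → T = -12.02°C
Environment:
  500 → 3300 m (environment, 4°C/km): ΔT = -4 × 2.8 = -11.2°C → T = 0.9°C
T_parcel − T_env = -12.02 − 0.9 = -12.92°C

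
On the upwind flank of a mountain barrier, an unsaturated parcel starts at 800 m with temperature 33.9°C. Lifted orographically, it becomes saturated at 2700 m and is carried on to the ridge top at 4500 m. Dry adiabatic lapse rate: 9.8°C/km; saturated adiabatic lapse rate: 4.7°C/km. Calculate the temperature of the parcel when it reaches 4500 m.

800–2700 m, dry: Δz = 1.9 km ⇒ ΔT = -18.62°C; T = 15.28°C
2700–4500 m, saturated: Δz = 1.8 km ⇒ ΔT = -8.46°C; T = 6.82°C

6.82°C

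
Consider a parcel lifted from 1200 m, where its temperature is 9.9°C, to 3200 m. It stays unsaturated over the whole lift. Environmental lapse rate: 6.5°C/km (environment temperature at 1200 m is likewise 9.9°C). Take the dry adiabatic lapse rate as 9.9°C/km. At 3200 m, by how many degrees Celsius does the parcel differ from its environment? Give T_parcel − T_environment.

-6.8°C (parcel cooler than environment)

Parcel:
  Dry to 3200 m: -9.9 × 2 km = -19.8°C, so T = -9.9°C.
Environment:
  Environment to 3200 m: -6.5 × 2 km = -13°C, so T = -3.1°C.
T_parcel − T_env = -9.9 − (-3.1) = -6.8°C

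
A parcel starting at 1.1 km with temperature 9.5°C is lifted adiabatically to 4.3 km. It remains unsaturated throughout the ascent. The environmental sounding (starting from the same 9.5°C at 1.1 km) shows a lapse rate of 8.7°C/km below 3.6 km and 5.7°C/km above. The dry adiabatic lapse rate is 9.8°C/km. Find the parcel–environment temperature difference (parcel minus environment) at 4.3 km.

-5.62°C (parcel cooler than environment)

Parcel:
  Dry to 4300 m: -9.8 × 3.2 km = -31.36°C, so T = -21.86°C.
Environment:
  Environment, lower layer to 3600 m: -8.7 × 2.5 km = -21.75°C, so T = -12.25°C.
  Environment, upper layer to 4300 m: -5.7 × 0.7 km = -3.99°C, so T = -16.24°C.
T_parcel − T_env = -21.86 − (-16.24) = -5.62°C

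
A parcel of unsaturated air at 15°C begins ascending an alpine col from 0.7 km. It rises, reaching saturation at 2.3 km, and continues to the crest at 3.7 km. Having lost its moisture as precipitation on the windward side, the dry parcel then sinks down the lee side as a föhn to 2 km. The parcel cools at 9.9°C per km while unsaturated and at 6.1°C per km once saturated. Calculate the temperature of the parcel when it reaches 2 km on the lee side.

7.45°C

700 → 2300 m (dry, 9.9°C/km): ΔT = -9.9 × 1.6 = -15.84°C → T = -0.84°C
2300 → 3700 m (saturated, 6.1°C/km): ΔT = -6.1 × 1.4 = -8.54°C → T = -9.38°C
3700 → 2000 m (dry descent, 9.9°C/km): ΔT = +9.9 × 1.7 = +16.83°C → T = 7.45°C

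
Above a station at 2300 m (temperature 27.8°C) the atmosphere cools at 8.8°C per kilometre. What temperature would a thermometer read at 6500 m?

-9.16°C

Environmental to 6500 m: -8.8 × 4.2 km = -36.96°C, so T = -9.16°C.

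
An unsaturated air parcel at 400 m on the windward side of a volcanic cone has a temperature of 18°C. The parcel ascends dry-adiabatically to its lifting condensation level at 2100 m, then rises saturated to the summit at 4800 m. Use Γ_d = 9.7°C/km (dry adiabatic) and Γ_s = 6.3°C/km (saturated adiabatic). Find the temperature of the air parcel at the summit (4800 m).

400–2100 m, dry: Δz = 1.7 km ⇒ ΔT = -16.49°C; T = 1.51°C
2100–4800 m, saturated: Δz = 2.7 km ⇒ ΔT = -17.01°C; T = -15.5°C

-15.5°C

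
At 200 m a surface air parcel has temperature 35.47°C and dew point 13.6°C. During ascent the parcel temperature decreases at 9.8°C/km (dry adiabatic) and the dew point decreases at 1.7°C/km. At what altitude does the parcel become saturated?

2900 m

T and T_d converge at 9.8 − 1.7 = 8.1°C per km
Height above start = (35.47 − 13.6) / 8.1 = 2.7 km
LCL altitude = 200 m + 2700 m = 2900 m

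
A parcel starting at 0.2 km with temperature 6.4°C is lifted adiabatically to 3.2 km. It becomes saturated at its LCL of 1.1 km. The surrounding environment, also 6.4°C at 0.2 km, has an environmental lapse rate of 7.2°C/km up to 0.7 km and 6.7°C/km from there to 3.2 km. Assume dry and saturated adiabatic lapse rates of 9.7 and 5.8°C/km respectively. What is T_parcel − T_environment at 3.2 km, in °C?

-0.56°C (parcel cooler than environment)

Parcel:
  200–1100 m, dry: Δz = 0.9 km ⇒ ΔT = -8.73°C; T = -2.33°C
  1100–3200 m, saturated: Δz = 2.1 km ⇒ ΔT = -12.18°C; T = -14.51°C
Environment:
  200–700 m, environment, lower layer: Δz = 0.5 km ⇒ ΔT = -3.6°C; T = 2.8°C
  700–3200 m, environment, upper layer: Δz = 2.5 km ⇒ ΔT = -16.75°C; T = -13.95°C
T_parcel − T_env = -14.51 − (-13.95) = -0.56°C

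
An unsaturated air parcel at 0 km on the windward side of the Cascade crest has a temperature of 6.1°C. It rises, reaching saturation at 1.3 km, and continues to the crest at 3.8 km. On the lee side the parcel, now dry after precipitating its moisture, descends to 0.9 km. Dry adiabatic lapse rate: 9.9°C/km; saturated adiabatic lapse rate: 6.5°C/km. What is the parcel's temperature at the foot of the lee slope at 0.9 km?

5.69°C

Dry to 1300 m: -9.9 × 1.3 km = -12.87°C, so T = -6.77°C.
Saturated to 3800 m: -6.5 × 2.5 km = -16.25°C, so T = -23.02°C.
Dry descent to 900 m: +9.9 × 2.9 km = +28.71°C, so T = 5.69°C.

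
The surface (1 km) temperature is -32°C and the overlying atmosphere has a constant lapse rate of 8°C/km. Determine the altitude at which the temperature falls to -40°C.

2 km

Height above start = (-32 − (-40)) / 8 = 1 km
Altitude = 1000 m + 1000 m = 2000 m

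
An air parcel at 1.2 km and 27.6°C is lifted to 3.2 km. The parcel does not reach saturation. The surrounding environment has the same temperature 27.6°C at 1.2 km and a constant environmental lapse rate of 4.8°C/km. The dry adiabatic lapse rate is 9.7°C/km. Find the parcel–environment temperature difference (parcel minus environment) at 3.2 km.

-9.8°C (parcel cooler than environment)

Parcel:
  1200 → 3200 m (dry, 9.7°C/km): ΔT = -9.7 × 2 = -19.4°C → T = 8.2°C
Environment:
  1200 → 3200 m (environment, 4.8°C/km): ΔT = -4.8 × 2 = -9.6°C → T = 18°C
T_parcel − T_env = 8.2 − 18 = -9.8°C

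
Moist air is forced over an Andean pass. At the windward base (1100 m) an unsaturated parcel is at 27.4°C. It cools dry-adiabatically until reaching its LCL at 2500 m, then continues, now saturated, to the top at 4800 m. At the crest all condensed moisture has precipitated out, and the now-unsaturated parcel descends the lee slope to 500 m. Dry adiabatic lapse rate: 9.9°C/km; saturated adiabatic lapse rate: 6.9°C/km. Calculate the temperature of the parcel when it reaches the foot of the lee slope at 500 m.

40.24°C

From 1100 m to 2500 m (dry): cools by 9.9 × 1.4 = 13.86°C, giving 13.54°C.
From 2500 m to 4800 m (saturated): cools by 6.9 × 2.3 = 15.87°C, giving -2.33°C.
From 4800 m to 500 m (dry descent): warms by 9.9 × 4.3 = 42.57°C, giving 40.24°C.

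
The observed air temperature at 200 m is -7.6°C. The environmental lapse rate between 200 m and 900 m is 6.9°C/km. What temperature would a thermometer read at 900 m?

-12.43°C

200–900 m, environmental: Δz = 0.7 km ⇒ ΔT = -4.83°C; T = -12.43°C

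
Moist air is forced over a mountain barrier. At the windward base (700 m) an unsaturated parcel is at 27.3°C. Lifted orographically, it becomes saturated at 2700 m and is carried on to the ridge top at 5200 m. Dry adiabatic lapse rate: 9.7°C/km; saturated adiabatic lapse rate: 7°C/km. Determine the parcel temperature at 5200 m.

From 700 m to 2700 m (dry): cools by 9.7 × 2 = 19.4°C, giving 7.9°C.
From 2700 m to 5200 m (saturated): cools by 7 × 2.5 = 17.5°C, giving -9.6°C.

-9.6°C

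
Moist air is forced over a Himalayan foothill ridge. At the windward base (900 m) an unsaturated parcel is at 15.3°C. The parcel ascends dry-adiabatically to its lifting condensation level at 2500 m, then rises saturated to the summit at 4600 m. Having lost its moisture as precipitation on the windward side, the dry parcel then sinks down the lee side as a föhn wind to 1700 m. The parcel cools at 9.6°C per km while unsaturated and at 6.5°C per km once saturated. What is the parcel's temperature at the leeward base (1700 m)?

14.13°C

Dry to 2500 m: -9.6 × 1.6 km = -15.36°C, so T = -0.06°C.
Saturated to 4600 m: -6.5 × 2.1 km = -13.65°C, so T = -13.71°C.
Dry descent to 1700 m: +9.6 × 2.9 km = +27.84°C, so T = 14.13°C.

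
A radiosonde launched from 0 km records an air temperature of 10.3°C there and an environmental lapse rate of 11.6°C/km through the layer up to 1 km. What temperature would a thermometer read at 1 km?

0–1000 m, environmental: Δz = 1 km ⇒ ΔT = -11.6°C; T = -1.3°C

-1.3°C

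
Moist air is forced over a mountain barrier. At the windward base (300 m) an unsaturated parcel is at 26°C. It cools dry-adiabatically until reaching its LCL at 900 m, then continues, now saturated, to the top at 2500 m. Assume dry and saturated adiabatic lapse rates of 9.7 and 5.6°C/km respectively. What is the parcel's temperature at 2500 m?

From 300 m to 900 m (dry): cools by 9.7 × 0.6 = 5.82°C, giving 20.18°C.
From 900 m to 2500 m (saturated): cools by 5.6 × 1.6 = 8.96°C, giving 11.22°C.

11.22°C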